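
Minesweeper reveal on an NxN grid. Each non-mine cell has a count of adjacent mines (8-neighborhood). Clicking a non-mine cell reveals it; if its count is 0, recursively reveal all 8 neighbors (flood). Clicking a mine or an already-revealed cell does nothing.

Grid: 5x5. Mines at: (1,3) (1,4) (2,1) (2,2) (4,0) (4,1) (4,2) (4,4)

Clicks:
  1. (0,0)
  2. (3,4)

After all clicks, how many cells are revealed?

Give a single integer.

Answer: 7

Derivation:
Click 1 (0,0) count=0: revealed 6 new [(0,0) (0,1) (0,2) (1,0) (1,1) (1,2)] -> total=6
Click 2 (3,4) count=1: revealed 1 new [(3,4)] -> total=7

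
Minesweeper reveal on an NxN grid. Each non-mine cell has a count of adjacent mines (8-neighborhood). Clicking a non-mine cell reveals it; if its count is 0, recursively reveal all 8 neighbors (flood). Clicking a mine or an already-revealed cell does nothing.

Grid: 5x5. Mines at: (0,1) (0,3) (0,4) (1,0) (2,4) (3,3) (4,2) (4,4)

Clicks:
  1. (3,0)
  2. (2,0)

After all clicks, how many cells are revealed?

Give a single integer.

Click 1 (3,0) count=0: revealed 6 new [(2,0) (2,1) (3,0) (3,1) (4,0) (4,1)] -> total=6
Click 2 (2,0) count=1: revealed 0 new [(none)] -> total=6

Answer: 6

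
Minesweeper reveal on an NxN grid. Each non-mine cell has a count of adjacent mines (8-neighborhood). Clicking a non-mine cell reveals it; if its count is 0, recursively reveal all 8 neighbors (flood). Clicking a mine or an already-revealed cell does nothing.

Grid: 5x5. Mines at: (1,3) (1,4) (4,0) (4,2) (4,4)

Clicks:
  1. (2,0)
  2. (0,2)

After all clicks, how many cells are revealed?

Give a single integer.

Click 1 (2,0) count=0: revealed 12 new [(0,0) (0,1) (0,2) (1,0) (1,1) (1,2) (2,0) (2,1) (2,2) (3,0) (3,1) (3,2)] -> total=12
Click 2 (0,2) count=1: revealed 0 new [(none)] -> total=12

Answer: 12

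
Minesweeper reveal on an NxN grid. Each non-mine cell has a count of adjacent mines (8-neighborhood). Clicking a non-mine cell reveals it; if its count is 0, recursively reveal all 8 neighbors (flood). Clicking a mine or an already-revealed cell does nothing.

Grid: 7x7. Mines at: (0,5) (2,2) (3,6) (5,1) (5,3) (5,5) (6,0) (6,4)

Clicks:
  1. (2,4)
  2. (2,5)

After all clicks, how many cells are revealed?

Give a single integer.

Click 1 (2,4) count=0: revealed 12 new [(1,3) (1,4) (1,5) (2,3) (2,4) (2,5) (3,3) (3,4) (3,5) (4,3) (4,4) (4,5)] -> total=12
Click 2 (2,5) count=1: revealed 0 new [(none)] -> total=12

Answer: 12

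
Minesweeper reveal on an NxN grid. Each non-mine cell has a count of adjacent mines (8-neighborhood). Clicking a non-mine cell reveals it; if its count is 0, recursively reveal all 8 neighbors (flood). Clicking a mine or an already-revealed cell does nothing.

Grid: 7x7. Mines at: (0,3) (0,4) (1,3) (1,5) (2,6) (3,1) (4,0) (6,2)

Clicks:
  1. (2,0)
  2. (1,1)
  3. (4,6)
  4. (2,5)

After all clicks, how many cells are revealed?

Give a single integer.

Answer: 31

Derivation:
Click 1 (2,0) count=1: revealed 1 new [(2,0)] -> total=1
Click 2 (1,1) count=0: revealed 8 new [(0,0) (0,1) (0,2) (1,0) (1,1) (1,2) (2,1) (2,2)] -> total=9
Click 3 (4,6) count=0: revealed 22 new [(2,3) (2,4) (2,5) (3,2) (3,3) (3,4) (3,5) (3,6) (4,2) (4,3) (4,4) (4,5) (4,6) (5,2) (5,3) (5,4) (5,5) (5,6) (6,3) (6,4) (6,5) (6,6)] -> total=31
Click 4 (2,5) count=2: revealed 0 new [(none)] -> total=31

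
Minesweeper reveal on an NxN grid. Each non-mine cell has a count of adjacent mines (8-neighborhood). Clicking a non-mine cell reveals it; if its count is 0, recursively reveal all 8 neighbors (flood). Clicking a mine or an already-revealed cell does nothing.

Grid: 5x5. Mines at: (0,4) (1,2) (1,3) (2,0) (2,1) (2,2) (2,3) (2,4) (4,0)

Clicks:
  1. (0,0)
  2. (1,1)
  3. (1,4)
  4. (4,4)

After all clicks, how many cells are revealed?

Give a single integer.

Answer: 13

Derivation:
Click 1 (0,0) count=0: revealed 4 new [(0,0) (0,1) (1,0) (1,1)] -> total=4
Click 2 (1,1) count=4: revealed 0 new [(none)] -> total=4
Click 3 (1,4) count=4: revealed 1 new [(1,4)] -> total=5
Click 4 (4,4) count=0: revealed 8 new [(3,1) (3,2) (3,3) (3,4) (4,1) (4,2) (4,3) (4,4)] -> total=13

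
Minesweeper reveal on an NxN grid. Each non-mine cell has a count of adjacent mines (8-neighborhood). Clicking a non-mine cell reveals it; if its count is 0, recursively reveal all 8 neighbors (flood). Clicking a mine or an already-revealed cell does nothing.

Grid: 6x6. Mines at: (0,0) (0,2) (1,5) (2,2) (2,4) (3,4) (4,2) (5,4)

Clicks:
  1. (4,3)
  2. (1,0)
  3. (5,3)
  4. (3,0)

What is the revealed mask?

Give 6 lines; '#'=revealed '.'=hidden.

Click 1 (4,3) count=3: revealed 1 new [(4,3)] -> total=1
Click 2 (1,0) count=1: revealed 1 new [(1,0)] -> total=2
Click 3 (5,3) count=2: revealed 1 new [(5,3)] -> total=3
Click 4 (3,0) count=0: revealed 9 new [(1,1) (2,0) (2,1) (3,0) (3,1) (4,0) (4,1) (5,0) (5,1)] -> total=12

Answer: ......
##....
##....
##....
##.#..
##.#..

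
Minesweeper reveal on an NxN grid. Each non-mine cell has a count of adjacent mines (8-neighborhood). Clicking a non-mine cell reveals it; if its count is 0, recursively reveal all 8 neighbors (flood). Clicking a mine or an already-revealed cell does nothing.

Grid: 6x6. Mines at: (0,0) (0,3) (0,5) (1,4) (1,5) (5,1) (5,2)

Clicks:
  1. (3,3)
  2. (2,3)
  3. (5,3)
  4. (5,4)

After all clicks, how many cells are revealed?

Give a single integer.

Click 1 (3,3) count=0: revealed 25 new [(1,0) (1,1) (1,2) (1,3) (2,0) (2,1) (2,2) (2,3) (2,4) (2,5) (3,0) (3,1) (3,2) (3,3) (3,4) (3,5) (4,0) (4,1) (4,2) (4,3) (4,4) (4,5) (5,3) (5,4) (5,5)] -> total=25
Click 2 (2,3) count=1: revealed 0 new [(none)] -> total=25
Click 3 (5,3) count=1: revealed 0 new [(none)] -> total=25
Click 4 (5,4) count=0: revealed 0 new [(none)] -> total=25

Answer: 25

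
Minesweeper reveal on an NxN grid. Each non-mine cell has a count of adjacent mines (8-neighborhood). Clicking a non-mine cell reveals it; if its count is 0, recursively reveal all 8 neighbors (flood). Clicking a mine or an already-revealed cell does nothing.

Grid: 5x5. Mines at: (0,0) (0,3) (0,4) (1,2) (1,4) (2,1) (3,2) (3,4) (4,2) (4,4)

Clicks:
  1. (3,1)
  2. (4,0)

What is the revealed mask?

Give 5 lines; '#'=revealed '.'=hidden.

Click 1 (3,1) count=3: revealed 1 new [(3,1)] -> total=1
Click 2 (4,0) count=0: revealed 3 new [(3,0) (4,0) (4,1)] -> total=4

Answer: .....
.....
.....
##...
##...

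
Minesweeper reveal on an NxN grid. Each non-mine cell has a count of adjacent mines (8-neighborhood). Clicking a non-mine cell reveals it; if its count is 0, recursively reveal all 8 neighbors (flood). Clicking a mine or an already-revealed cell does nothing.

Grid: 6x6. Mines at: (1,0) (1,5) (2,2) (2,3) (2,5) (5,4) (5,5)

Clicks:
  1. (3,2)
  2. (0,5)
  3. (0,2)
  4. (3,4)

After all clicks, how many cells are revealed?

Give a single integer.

Answer: 11

Derivation:
Click 1 (3,2) count=2: revealed 1 new [(3,2)] -> total=1
Click 2 (0,5) count=1: revealed 1 new [(0,5)] -> total=2
Click 3 (0,2) count=0: revealed 8 new [(0,1) (0,2) (0,3) (0,4) (1,1) (1,2) (1,3) (1,4)] -> total=10
Click 4 (3,4) count=2: revealed 1 new [(3,4)] -> total=11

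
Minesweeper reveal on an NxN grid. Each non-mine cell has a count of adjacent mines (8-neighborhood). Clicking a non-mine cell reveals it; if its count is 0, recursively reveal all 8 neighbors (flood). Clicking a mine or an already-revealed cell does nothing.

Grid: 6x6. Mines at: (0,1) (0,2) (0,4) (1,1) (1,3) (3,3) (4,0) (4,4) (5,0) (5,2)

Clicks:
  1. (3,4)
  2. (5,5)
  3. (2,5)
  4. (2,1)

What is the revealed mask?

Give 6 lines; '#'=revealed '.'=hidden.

Answer: ......
....##
.#..##
....##
......
.....#

Derivation:
Click 1 (3,4) count=2: revealed 1 new [(3,4)] -> total=1
Click 2 (5,5) count=1: revealed 1 new [(5,5)] -> total=2
Click 3 (2,5) count=0: revealed 5 new [(1,4) (1,5) (2,4) (2,5) (3,5)] -> total=7
Click 4 (2,1) count=1: revealed 1 new [(2,1)] -> total=8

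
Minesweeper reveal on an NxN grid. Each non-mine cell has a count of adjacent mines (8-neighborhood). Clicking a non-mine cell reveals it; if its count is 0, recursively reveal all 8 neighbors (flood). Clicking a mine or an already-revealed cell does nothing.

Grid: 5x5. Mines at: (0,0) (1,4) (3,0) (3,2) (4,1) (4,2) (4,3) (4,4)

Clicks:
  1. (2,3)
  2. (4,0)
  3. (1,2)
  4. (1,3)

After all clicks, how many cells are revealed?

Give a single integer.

Answer: 10

Derivation:
Click 1 (2,3) count=2: revealed 1 new [(2,3)] -> total=1
Click 2 (4,0) count=2: revealed 1 new [(4,0)] -> total=2
Click 3 (1,2) count=0: revealed 8 new [(0,1) (0,2) (0,3) (1,1) (1,2) (1,3) (2,1) (2,2)] -> total=10
Click 4 (1,3) count=1: revealed 0 new [(none)] -> total=10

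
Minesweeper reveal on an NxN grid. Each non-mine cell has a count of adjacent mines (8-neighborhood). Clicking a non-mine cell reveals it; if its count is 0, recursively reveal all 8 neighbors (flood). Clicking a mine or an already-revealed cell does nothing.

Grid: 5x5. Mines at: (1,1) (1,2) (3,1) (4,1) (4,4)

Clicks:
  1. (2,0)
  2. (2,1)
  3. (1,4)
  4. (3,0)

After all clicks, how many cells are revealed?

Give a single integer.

Click 1 (2,0) count=2: revealed 1 new [(2,0)] -> total=1
Click 2 (2,1) count=3: revealed 1 new [(2,1)] -> total=2
Click 3 (1,4) count=0: revealed 8 new [(0,3) (0,4) (1,3) (1,4) (2,3) (2,4) (3,3) (3,4)] -> total=10
Click 4 (3,0) count=2: revealed 1 new [(3,0)] -> total=11

Answer: 11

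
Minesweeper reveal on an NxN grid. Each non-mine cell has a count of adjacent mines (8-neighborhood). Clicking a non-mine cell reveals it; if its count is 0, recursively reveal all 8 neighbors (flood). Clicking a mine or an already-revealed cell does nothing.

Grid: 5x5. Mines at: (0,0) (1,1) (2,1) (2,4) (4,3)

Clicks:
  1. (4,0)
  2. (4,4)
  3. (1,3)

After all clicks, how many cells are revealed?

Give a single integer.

Click 1 (4,0) count=0: revealed 6 new [(3,0) (3,1) (3,2) (4,0) (4,1) (4,2)] -> total=6
Click 2 (4,4) count=1: revealed 1 new [(4,4)] -> total=7
Click 3 (1,3) count=1: revealed 1 new [(1,3)] -> total=8

Answer: 8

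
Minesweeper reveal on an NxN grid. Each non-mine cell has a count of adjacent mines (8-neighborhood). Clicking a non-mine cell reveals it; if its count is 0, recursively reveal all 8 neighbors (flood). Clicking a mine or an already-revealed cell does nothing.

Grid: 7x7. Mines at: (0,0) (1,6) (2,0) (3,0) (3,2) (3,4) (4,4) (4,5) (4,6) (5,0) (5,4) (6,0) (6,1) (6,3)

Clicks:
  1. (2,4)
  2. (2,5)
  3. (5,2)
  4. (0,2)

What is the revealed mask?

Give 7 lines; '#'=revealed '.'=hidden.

Answer: .#####.
.#####.
.#####.
.......
.......
..#....
.......

Derivation:
Click 1 (2,4) count=1: revealed 1 new [(2,4)] -> total=1
Click 2 (2,5) count=2: revealed 1 new [(2,5)] -> total=2
Click 3 (5,2) count=2: revealed 1 new [(5,2)] -> total=3
Click 4 (0,2) count=0: revealed 13 new [(0,1) (0,2) (0,3) (0,4) (0,5) (1,1) (1,2) (1,3) (1,4) (1,5) (2,1) (2,2) (2,3)] -> total=16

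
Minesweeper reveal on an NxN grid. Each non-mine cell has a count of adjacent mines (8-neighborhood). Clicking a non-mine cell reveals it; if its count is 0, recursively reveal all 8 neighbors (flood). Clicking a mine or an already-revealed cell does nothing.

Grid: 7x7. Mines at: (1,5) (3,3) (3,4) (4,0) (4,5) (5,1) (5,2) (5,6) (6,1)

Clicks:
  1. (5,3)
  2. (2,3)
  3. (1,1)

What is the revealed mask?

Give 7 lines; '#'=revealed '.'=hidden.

Answer: #####..
#####..
#####..
###....
.......
...#...
.......

Derivation:
Click 1 (5,3) count=1: revealed 1 new [(5,3)] -> total=1
Click 2 (2,3) count=2: revealed 1 new [(2,3)] -> total=2
Click 3 (1,1) count=0: revealed 17 new [(0,0) (0,1) (0,2) (0,3) (0,4) (1,0) (1,1) (1,2) (1,3) (1,4) (2,0) (2,1) (2,2) (2,4) (3,0) (3,1) (3,2)] -> total=19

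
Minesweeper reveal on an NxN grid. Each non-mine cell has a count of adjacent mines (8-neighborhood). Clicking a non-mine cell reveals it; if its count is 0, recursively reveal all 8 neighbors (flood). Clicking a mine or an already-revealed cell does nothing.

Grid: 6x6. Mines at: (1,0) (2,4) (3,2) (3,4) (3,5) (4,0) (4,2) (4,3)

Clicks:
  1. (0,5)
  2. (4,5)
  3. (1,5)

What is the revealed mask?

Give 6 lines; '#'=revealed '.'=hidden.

Answer: .#####
.#####
.###..
......
.....#
......

Derivation:
Click 1 (0,5) count=0: revealed 13 new [(0,1) (0,2) (0,3) (0,4) (0,5) (1,1) (1,2) (1,3) (1,4) (1,5) (2,1) (2,2) (2,3)] -> total=13
Click 2 (4,5) count=2: revealed 1 new [(4,5)] -> total=14
Click 3 (1,5) count=1: revealed 0 new [(none)] -> total=14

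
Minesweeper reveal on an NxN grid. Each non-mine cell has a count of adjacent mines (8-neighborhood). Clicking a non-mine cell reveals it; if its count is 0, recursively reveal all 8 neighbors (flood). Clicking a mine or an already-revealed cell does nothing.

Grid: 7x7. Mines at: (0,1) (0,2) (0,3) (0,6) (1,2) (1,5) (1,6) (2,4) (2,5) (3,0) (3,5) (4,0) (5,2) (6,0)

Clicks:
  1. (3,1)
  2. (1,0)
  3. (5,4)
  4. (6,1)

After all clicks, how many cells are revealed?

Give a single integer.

Answer: 15

Derivation:
Click 1 (3,1) count=2: revealed 1 new [(3,1)] -> total=1
Click 2 (1,0) count=1: revealed 1 new [(1,0)] -> total=2
Click 3 (5,4) count=0: revealed 12 new [(4,3) (4,4) (4,5) (4,6) (5,3) (5,4) (5,5) (5,6) (6,3) (6,4) (6,5) (6,6)] -> total=14
Click 4 (6,1) count=2: revealed 1 new [(6,1)] -> total=15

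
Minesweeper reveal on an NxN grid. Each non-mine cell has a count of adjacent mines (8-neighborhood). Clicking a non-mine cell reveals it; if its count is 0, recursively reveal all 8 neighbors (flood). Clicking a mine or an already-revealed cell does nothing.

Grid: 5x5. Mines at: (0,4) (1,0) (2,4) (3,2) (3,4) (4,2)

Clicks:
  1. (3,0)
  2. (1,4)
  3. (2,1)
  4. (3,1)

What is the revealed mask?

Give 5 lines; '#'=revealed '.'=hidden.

Click 1 (3,0) count=0: revealed 6 new [(2,0) (2,1) (3,0) (3,1) (4,0) (4,1)] -> total=6
Click 2 (1,4) count=2: revealed 1 new [(1,4)] -> total=7
Click 3 (2,1) count=2: revealed 0 new [(none)] -> total=7
Click 4 (3,1) count=2: revealed 0 new [(none)] -> total=7

Answer: .....
....#
##...
##...
##...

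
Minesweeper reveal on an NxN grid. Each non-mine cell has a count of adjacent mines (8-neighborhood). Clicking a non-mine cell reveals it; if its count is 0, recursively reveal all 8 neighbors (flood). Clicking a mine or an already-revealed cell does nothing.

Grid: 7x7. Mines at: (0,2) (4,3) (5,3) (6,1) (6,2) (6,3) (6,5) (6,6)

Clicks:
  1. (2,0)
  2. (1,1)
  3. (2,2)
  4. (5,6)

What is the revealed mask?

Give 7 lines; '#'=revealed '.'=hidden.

Click 1 (2,0) count=0: revealed 39 new [(0,0) (0,1) (0,3) (0,4) (0,5) (0,6) (1,0) (1,1) (1,2) (1,3) (1,4) (1,5) (1,6) (2,0) (2,1) (2,2) (2,3) (2,4) (2,5) (2,6) (3,0) (3,1) (3,2) (3,3) (3,4) (3,5) (3,6) (4,0) (4,1) (4,2) (4,4) (4,5) (4,6) (5,0) (5,1) (5,2) (5,4) (5,5) (5,6)] -> total=39
Click 2 (1,1) count=1: revealed 0 new [(none)] -> total=39
Click 3 (2,2) count=0: revealed 0 new [(none)] -> total=39
Click 4 (5,6) count=2: revealed 0 new [(none)] -> total=39

Answer: ##.####
#######
#######
#######
###.###
###.###
.......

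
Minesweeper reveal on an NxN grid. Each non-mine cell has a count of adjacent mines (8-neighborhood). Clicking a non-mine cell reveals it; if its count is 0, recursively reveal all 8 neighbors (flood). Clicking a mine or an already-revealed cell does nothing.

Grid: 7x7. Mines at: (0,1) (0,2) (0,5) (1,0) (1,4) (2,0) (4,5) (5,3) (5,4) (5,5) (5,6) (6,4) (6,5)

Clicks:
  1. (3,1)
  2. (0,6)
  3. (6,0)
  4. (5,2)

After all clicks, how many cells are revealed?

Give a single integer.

Answer: 24

Derivation:
Click 1 (3,1) count=1: revealed 1 new [(3,1)] -> total=1
Click 2 (0,6) count=1: revealed 1 new [(0,6)] -> total=2
Click 3 (6,0) count=0: revealed 22 new [(1,1) (1,2) (1,3) (2,1) (2,2) (2,3) (2,4) (3,0) (3,2) (3,3) (3,4) (4,0) (4,1) (4,2) (4,3) (4,4) (5,0) (5,1) (5,2) (6,0) (6,1) (6,2)] -> total=24
Click 4 (5,2) count=1: revealed 0 new [(none)] -> total=24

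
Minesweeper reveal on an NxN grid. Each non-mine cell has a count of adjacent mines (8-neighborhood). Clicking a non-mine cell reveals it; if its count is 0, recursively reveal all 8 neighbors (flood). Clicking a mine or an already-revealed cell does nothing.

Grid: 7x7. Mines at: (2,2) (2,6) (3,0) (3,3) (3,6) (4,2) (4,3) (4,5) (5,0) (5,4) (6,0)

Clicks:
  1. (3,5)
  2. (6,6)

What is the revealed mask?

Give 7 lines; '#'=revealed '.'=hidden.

Click 1 (3,5) count=3: revealed 1 new [(3,5)] -> total=1
Click 2 (6,6) count=0: revealed 4 new [(5,5) (5,6) (6,5) (6,6)] -> total=5

Answer: .......
.......
.......
.....#.
.......
.....##
.....##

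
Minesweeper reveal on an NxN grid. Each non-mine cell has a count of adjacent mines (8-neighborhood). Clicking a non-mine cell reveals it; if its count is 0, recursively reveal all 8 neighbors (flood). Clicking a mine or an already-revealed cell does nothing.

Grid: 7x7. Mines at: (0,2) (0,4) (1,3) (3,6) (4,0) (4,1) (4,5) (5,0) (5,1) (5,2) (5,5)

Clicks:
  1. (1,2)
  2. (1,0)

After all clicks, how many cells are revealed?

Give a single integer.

Answer: 11

Derivation:
Click 1 (1,2) count=2: revealed 1 new [(1,2)] -> total=1
Click 2 (1,0) count=0: revealed 10 new [(0,0) (0,1) (1,0) (1,1) (2,0) (2,1) (2,2) (3,0) (3,1) (3,2)] -> total=11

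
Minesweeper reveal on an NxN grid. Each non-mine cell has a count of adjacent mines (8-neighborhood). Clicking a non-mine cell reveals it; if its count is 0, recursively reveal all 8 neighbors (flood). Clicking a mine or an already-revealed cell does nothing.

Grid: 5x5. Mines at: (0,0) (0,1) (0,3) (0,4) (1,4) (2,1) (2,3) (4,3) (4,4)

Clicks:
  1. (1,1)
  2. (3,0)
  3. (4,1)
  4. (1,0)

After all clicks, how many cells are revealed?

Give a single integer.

Click 1 (1,1) count=3: revealed 1 new [(1,1)] -> total=1
Click 2 (3,0) count=1: revealed 1 new [(3,0)] -> total=2
Click 3 (4,1) count=0: revealed 5 new [(3,1) (3,2) (4,0) (4,1) (4,2)] -> total=7
Click 4 (1,0) count=3: revealed 1 new [(1,0)] -> total=8

Answer: 8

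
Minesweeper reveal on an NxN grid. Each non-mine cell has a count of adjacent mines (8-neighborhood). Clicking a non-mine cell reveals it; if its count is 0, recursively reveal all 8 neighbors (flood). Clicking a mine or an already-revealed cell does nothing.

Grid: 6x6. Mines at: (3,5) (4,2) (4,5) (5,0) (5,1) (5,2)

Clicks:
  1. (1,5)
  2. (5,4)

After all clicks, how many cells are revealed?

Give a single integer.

Answer: 26

Derivation:
Click 1 (1,5) count=0: revealed 25 new [(0,0) (0,1) (0,2) (0,3) (0,4) (0,5) (1,0) (1,1) (1,2) (1,3) (1,4) (1,5) (2,0) (2,1) (2,2) (2,3) (2,4) (2,5) (3,0) (3,1) (3,2) (3,3) (3,4) (4,0) (4,1)] -> total=25
Click 2 (5,4) count=1: revealed 1 new [(5,4)] -> total=26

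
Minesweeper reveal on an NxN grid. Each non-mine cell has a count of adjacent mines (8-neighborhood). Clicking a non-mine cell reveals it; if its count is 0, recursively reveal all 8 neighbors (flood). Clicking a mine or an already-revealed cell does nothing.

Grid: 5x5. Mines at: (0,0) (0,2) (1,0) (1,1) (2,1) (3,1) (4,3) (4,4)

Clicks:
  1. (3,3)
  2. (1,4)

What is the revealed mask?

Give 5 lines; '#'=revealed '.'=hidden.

Click 1 (3,3) count=2: revealed 1 new [(3,3)] -> total=1
Click 2 (1,4) count=0: revealed 10 new [(0,3) (0,4) (1,2) (1,3) (1,4) (2,2) (2,3) (2,4) (3,2) (3,4)] -> total=11

Answer: ...##
..###
..###
..###
.....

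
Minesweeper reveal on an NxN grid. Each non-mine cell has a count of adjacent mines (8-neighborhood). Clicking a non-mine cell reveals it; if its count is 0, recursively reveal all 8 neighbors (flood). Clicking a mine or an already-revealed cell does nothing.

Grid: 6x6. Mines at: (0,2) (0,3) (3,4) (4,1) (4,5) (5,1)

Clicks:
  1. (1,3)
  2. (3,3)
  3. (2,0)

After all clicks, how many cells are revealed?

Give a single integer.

Click 1 (1,3) count=2: revealed 1 new [(1,3)] -> total=1
Click 2 (3,3) count=1: revealed 1 new [(3,3)] -> total=2
Click 3 (2,0) count=0: revealed 12 new [(0,0) (0,1) (1,0) (1,1) (1,2) (2,0) (2,1) (2,2) (2,3) (3,0) (3,1) (3,2)] -> total=14

Answer: 14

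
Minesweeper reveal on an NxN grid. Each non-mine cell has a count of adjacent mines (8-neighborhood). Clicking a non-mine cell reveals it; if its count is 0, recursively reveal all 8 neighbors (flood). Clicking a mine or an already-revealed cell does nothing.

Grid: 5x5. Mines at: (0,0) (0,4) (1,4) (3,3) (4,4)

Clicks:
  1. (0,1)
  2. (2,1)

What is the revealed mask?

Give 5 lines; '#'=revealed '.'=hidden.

Answer: .###.
####.
####.
###..
###..

Derivation:
Click 1 (0,1) count=1: revealed 1 new [(0,1)] -> total=1
Click 2 (2,1) count=0: revealed 16 new [(0,2) (0,3) (1,0) (1,1) (1,2) (1,3) (2,0) (2,1) (2,2) (2,3) (3,0) (3,1) (3,2) (4,0) (4,1) (4,2)] -> total=17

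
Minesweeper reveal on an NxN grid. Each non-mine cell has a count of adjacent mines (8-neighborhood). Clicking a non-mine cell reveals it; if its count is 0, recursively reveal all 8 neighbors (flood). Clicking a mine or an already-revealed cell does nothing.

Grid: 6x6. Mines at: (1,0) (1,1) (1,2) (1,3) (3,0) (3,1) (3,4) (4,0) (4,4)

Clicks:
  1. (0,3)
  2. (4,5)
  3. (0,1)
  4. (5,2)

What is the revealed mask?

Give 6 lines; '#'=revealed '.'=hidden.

Answer: .#.#..
......
......
......
.###.#
.###..

Derivation:
Click 1 (0,3) count=2: revealed 1 new [(0,3)] -> total=1
Click 2 (4,5) count=2: revealed 1 new [(4,5)] -> total=2
Click 3 (0,1) count=3: revealed 1 new [(0,1)] -> total=3
Click 4 (5,2) count=0: revealed 6 new [(4,1) (4,2) (4,3) (5,1) (5,2) (5,3)] -> total=9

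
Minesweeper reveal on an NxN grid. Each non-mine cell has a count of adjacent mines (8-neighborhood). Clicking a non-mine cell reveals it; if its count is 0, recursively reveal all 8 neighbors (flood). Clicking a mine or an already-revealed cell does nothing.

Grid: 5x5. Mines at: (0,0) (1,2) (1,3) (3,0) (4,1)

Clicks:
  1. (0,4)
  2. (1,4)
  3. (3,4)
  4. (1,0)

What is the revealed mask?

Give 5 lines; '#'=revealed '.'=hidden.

Click 1 (0,4) count=1: revealed 1 new [(0,4)] -> total=1
Click 2 (1,4) count=1: revealed 1 new [(1,4)] -> total=2
Click 3 (3,4) count=0: revealed 9 new [(2,2) (2,3) (2,4) (3,2) (3,3) (3,4) (4,2) (4,3) (4,4)] -> total=11
Click 4 (1,0) count=1: revealed 1 new [(1,0)] -> total=12

Answer: ....#
#...#
..###
..###
..###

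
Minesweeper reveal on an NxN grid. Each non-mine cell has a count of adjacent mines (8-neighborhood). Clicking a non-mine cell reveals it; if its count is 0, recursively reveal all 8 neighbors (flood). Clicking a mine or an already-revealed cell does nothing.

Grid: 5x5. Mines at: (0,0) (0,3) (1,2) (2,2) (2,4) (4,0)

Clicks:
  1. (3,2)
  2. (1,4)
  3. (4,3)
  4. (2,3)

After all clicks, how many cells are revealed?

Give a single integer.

Click 1 (3,2) count=1: revealed 1 new [(3,2)] -> total=1
Click 2 (1,4) count=2: revealed 1 new [(1,4)] -> total=2
Click 3 (4,3) count=0: revealed 7 new [(3,1) (3,3) (3,4) (4,1) (4,2) (4,3) (4,4)] -> total=9
Click 4 (2,3) count=3: revealed 1 new [(2,3)] -> total=10

Answer: 10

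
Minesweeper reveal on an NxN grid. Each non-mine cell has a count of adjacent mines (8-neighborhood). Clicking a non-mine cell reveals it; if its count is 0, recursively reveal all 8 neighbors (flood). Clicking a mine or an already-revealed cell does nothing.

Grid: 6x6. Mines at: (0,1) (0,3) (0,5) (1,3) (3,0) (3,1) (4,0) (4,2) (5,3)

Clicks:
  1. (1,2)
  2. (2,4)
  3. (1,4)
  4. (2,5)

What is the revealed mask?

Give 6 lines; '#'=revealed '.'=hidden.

Answer: ......
..#.##
...###
...###
...###
....##

Derivation:
Click 1 (1,2) count=3: revealed 1 new [(1,2)] -> total=1
Click 2 (2,4) count=1: revealed 1 new [(2,4)] -> total=2
Click 3 (1,4) count=3: revealed 1 new [(1,4)] -> total=3
Click 4 (2,5) count=0: revealed 11 new [(1,5) (2,3) (2,5) (3,3) (3,4) (3,5) (4,3) (4,4) (4,5) (5,4) (5,5)] -> total=14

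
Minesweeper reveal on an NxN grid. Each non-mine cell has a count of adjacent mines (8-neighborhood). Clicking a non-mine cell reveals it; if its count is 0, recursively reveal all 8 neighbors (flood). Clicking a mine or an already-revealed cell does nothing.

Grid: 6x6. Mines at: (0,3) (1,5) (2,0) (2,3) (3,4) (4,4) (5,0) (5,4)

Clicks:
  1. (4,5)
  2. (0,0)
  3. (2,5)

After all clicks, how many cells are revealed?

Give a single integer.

Click 1 (4,5) count=3: revealed 1 new [(4,5)] -> total=1
Click 2 (0,0) count=0: revealed 6 new [(0,0) (0,1) (0,2) (1,0) (1,1) (1,2)] -> total=7
Click 3 (2,5) count=2: revealed 1 new [(2,5)] -> total=8

Answer: 8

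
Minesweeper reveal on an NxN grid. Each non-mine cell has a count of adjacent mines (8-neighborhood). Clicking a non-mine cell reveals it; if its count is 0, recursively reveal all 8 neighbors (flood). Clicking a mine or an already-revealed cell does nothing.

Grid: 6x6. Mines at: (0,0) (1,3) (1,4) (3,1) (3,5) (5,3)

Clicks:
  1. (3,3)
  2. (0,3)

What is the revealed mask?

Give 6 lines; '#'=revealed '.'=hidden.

Click 1 (3,3) count=0: revealed 9 new [(2,2) (2,3) (2,4) (3,2) (3,3) (3,4) (4,2) (4,3) (4,4)] -> total=9
Click 2 (0,3) count=2: revealed 1 new [(0,3)] -> total=10

Answer: ...#..
......
..###.
..###.
..###.
......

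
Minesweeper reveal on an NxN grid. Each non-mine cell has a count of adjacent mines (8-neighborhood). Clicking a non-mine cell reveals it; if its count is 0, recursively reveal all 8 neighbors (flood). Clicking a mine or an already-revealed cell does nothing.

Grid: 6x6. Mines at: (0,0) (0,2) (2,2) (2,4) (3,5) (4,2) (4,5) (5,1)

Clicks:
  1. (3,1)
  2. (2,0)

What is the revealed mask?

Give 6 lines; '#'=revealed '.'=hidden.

Answer: ......
##....
##....
##....
##....
......

Derivation:
Click 1 (3,1) count=2: revealed 1 new [(3,1)] -> total=1
Click 2 (2,0) count=0: revealed 7 new [(1,0) (1,1) (2,0) (2,1) (3,0) (4,0) (4,1)] -> total=8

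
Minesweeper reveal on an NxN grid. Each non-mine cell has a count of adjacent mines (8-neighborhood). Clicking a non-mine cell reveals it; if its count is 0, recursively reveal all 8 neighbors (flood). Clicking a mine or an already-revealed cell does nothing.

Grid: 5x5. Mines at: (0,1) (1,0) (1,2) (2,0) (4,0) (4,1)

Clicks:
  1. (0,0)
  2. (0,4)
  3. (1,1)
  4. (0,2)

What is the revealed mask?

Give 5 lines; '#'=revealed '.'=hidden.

Click 1 (0,0) count=2: revealed 1 new [(0,0)] -> total=1
Click 2 (0,4) count=0: revealed 13 new [(0,3) (0,4) (1,3) (1,4) (2,2) (2,3) (2,4) (3,2) (3,3) (3,4) (4,2) (4,3) (4,4)] -> total=14
Click 3 (1,1) count=4: revealed 1 new [(1,1)] -> total=15
Click 4 (0,2) count=2: revealed 1 new [(0,2)] -> total=16

Answer: #.###
.#.##
..###
..###
..###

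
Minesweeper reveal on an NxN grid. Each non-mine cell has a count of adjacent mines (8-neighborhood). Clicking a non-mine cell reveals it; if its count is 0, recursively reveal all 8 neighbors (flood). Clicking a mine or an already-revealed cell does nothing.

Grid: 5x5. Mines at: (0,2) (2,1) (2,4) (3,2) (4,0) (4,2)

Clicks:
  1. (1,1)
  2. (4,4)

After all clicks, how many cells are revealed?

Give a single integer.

Answer: 5

Derivation:
Click 1 (1,1) count=2: revealed 1 new [(1,1)] -> total=1
Click 2 (4,4) count=0: revealed 4 new [(3,3) (3,4) (4,3) (4,4)] -> total=5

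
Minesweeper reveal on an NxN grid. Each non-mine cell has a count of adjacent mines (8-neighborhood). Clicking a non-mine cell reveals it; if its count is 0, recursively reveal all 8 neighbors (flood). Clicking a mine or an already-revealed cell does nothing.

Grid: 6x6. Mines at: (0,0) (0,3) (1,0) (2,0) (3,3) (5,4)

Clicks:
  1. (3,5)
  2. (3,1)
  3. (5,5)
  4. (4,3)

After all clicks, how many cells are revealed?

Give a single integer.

Click 1 (3,5) count=0: revealed 10 new [(0,4) (0,5) (1,4) (1,5) (2,4) (2,5) (3,4) (3,5) (4,4) (4,5)] -> total=10
Click 2 (3,1) count=1: revealed 1 new [(3,1)] -> total=11
Click 3 (5,5) count=1: revealed 1 new [(5,5)] -> total=12
Click 4 (4,3) count=2: revealed 1 new [(4,3)] -> total=13

Answer: 13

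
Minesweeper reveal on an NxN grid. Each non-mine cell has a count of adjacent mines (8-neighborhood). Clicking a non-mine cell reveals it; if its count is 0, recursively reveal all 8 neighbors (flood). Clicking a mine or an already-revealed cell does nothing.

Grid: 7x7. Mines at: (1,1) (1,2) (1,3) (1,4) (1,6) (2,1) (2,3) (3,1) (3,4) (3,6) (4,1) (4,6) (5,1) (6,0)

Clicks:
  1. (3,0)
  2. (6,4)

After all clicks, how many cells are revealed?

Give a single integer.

Click 1 (3,0) count=3: revealed 1 new [(3,0)] -> total=1
Click 2 (6,4) count=0: revealed 14 new [(4,2) (4,3) (4,4) (4,5) (5,2) (5,3) (5,4) (5,5) (5,6) (6,2) (6,3) (6,4) (6,5) (6,6)] -> total=15

Answer: 15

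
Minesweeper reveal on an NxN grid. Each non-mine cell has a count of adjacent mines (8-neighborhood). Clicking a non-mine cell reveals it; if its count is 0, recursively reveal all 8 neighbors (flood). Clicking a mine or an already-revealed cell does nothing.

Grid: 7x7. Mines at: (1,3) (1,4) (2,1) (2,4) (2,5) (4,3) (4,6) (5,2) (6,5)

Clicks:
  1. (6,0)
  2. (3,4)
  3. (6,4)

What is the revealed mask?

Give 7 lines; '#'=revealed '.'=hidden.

Click 1 (6,0) count=0: revealed 8 new [(3,0) (3,1) (4,0) (4,1) (5,0) (5,1) (6,0) (6,1)] -> total=8
Click 2 (3,4) count=3: revealed 1 new [(3,4)] -> total=9
Click 3 (6,4) count=1: revealed 1 new [(6,4)] -> total=10

Answer: .......
.......
.......
##..#..
##.....
##.....
##..#..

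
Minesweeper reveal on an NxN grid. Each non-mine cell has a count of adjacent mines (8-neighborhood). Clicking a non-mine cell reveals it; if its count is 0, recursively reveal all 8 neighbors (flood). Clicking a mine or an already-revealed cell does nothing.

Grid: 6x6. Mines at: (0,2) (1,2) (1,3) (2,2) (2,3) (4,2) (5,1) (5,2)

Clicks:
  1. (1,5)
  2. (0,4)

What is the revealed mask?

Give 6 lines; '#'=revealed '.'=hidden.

Answer: ....##
....##
....##
...###
...###
...###

Derivation:
Click 1 (1,5) count=0: revealed 15 new [(0,4) (0,5) (1,4) (1,5) (2,4) (2,5) (3,3) (3,4) (3,5) (4,3) (4,4) (4,5) (5,3) (5,4) (5,5)] -> total=15
Click 2 (0,4) count=1: revealed 0 new [(none)] -> total=15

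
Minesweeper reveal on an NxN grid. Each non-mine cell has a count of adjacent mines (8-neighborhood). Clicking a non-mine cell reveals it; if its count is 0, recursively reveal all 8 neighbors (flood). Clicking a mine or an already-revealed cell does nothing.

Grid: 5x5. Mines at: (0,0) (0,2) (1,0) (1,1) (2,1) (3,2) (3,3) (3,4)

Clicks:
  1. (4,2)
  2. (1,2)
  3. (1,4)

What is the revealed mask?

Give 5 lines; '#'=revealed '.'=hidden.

Answer: ...##
..###
...##
.....
..#..

Derivation:
Click 1 (4,2) count=2: revealed 1 new [(4,2)] -> total=1
Click 2 (1,2) count=3: revealed 1 new [(1,2)] -> total=2
Click 3 (1,4) count=0: revealed 6 new [(0,3) (0,4) (1,3) (1,4) (2,3) (2,4)] -> total=8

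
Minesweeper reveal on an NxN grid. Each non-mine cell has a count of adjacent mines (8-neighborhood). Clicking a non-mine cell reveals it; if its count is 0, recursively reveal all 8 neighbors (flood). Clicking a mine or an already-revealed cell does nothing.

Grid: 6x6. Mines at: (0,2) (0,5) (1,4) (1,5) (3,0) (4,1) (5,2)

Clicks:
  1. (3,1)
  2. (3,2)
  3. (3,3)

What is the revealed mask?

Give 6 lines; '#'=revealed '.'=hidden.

Answer: ......
.###..
.#####
.#####
..####
...###

Derivation:
Click 1 (3,1) count=2: revealed 1 new [(3,1)] -> total=1
Click 2 (3,2) count=1: revealed 1 new [(3,2)] -> total=2
Click 3 (3,3) count=0: revealed 18 new [(1,1) (1,2) (1,3) (2,1) (2,2) (2,3) (2,4) (2,5) (3,3) (3,4) (3,5) (4,2) (4,3) (4,4) (4,5) (5,3) (5,4) (5,5)] -> total=20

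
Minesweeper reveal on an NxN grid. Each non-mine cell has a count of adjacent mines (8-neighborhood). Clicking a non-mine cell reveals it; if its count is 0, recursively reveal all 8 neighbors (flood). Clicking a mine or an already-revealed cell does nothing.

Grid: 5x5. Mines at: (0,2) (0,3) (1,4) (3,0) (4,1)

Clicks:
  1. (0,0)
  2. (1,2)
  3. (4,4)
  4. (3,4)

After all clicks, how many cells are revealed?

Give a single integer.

Click 1 (0,0) count=0: revealed 6 new [(0,0) (0,1) (1,0) (1,1) (2,0) (2,1)] -> total=6
Click 2 (1,2) count=2: revealed 1 new [(1,2)] -> total=7
Click 3 (4,4) count=0: revealed 11 new [(1,3) (2,2) (2,3) (2,4) (3,1) (3,2) (3,3) (3,4) (4,2) (4,3) (4,4)] -> total=18
Click 4 (3,4) count=0: revealed 0 new [(none)] -> total=18

Answer: 18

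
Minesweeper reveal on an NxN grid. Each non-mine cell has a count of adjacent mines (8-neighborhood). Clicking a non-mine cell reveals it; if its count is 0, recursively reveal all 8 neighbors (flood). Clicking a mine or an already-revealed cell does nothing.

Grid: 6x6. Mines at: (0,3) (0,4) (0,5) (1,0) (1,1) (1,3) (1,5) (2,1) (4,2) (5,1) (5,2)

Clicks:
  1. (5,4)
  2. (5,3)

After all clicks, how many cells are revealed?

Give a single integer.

Click 1 (5,4) count=0: revealed 12 new [(2,3) (2,4) (2,5) (3,3) (3,4) (3,5) (4,3) (4,4) (4,5) (5,3) (5,4) (5,5)] -> total=12
Click 2 (5,3) count=2: revealed 0 new [(none)] -> total=12

Answer: 12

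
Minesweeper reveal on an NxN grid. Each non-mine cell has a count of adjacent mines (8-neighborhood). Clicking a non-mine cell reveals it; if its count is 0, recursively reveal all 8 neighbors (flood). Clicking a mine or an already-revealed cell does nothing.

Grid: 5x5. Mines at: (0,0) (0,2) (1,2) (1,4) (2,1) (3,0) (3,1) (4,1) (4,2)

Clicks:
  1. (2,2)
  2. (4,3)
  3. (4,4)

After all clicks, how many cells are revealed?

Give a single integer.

Click 1 (2,2) count=3: revealed 1 new [(2,2)] -> total=1
Click 2 (4,3) count=1: revealed 1 new [(4,3)] -> total=2
Click 3 (4,4) count=0: revealed 5 new [(2,3) (2,4) (3,3) (3,4) (4,4)] -> total=7

Answer: 7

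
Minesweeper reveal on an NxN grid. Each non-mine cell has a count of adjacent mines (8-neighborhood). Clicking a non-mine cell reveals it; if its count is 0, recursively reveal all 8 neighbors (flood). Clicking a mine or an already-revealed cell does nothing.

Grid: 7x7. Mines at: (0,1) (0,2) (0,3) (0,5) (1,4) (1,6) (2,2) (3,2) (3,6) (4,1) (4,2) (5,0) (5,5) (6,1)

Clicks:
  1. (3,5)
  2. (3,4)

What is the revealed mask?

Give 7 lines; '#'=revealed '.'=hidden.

Click 1 (3,5) count=1: revealed 1 new [(3,5)] -> total=1
Click 2 (3,4) count=0: revealed 8 new [(2,3) (2,4) (2,5) (3,3) (3,4) (4,3) (4,4) (4,5)] -> total=9

Answer: .......
.......
...###.
...###.
...###.
.......
.......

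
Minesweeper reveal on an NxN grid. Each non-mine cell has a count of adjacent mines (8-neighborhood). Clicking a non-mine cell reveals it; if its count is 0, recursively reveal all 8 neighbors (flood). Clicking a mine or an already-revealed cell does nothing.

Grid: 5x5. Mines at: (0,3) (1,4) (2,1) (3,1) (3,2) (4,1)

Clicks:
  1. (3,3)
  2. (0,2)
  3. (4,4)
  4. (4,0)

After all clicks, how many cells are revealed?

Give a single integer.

Click 1 (3,3) count=1: revealed 1 new [(3,3)] -> total=1
Click 2 (0,2) count=1: revealed 1 new [(0,2)] -> total=2
Click 3 (4,4) count=0: revealed 5 new [(2,3) (2,4) (3,4) (4,3) (4,4)] -> total=7
Click 4 (4,0) count=2: revealed 1 new [(4,0)] -> total=8

Answer: 8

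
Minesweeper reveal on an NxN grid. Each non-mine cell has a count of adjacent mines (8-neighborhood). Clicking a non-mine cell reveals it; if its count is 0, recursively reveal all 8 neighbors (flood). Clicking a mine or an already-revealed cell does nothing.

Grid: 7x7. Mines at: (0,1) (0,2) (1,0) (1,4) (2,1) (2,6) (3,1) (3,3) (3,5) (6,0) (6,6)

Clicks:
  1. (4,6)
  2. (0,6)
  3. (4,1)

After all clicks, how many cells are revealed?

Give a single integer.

Answer: 6

Derivation:
Click 1 (4,6) count=1: revealed 1 new [(4,6)] -> total=1
Click 2 (0,6) count=0: revealed 4 new [(0,5) (0,6) (1,5) (1,6)] -> total=5
Click 3 (4,1) count=1: revealed 1 new [(4,1)] -> total=6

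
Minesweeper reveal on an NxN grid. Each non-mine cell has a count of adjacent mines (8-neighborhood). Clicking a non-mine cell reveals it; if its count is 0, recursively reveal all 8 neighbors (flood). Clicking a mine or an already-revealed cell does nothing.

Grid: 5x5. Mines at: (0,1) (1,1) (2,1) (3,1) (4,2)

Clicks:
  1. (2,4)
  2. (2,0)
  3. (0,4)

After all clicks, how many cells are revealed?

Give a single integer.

Click 1 (2,4) count=0: revealed 14 new [(0,2) (0,3) (0,4) (1,2) (1,3) (1,4) (2,2) (2,3) (2,4) (3,2) (3,3) (3,4) (4,3) (4,4)] -> total=14
Click 2 (2,0) count=3: revealed 1 new [(2,0)] -> total=15
Click 3 (0,4) count=0: revealed 0 new [(none)] -> total=15

Answer: 15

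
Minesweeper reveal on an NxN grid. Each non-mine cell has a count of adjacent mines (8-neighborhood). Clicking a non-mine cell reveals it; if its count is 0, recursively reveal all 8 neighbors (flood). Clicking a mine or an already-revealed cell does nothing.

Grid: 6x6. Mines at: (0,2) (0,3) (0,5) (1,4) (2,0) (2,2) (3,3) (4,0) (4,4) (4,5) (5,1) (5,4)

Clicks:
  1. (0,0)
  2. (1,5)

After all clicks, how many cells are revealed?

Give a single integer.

Click 1 (0,0) count=0: revealed 4 new [(0,0) (0,1) (1,0) (1,1)] -> total=4
Click 2 (1,5) count=2: revealed 1 new [(1,5)] -> total=5

Answer: 5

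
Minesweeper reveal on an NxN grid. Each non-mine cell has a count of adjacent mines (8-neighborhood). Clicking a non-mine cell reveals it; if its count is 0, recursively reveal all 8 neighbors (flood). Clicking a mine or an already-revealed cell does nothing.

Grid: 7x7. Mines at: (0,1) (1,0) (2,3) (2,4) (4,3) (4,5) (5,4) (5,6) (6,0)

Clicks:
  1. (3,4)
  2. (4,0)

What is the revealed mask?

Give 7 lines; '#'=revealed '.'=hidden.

Click 1 (3,4) count=4: revealed 1 new [(3,4)] -> total=1
Click 2 (4,0) count=0: revealed 12 new [(2,0) (2,1) (2,2) (3,0) (3,1) (3,2) (4,0) (4,1) (4,2) (5,0) (5,1) (5,2)] -> total=13

Answer: .......
.......
###....
###.#..
###....
###....
.......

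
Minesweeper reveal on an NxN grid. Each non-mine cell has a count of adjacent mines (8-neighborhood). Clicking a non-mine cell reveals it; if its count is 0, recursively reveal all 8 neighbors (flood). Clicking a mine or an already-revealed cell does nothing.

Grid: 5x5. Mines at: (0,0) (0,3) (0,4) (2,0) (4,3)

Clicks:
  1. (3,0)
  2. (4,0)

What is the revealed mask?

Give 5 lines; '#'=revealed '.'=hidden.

Click 1 (3,0) count=1: revealed 1 new [(3,0)] -> total=1
Click 2 (4,0) count=0: revealed 5 new [(3,1) (3,2) (4,0) (4,1) (4,2)] -> total=6

Answer: .....
.....
.....
###..
###..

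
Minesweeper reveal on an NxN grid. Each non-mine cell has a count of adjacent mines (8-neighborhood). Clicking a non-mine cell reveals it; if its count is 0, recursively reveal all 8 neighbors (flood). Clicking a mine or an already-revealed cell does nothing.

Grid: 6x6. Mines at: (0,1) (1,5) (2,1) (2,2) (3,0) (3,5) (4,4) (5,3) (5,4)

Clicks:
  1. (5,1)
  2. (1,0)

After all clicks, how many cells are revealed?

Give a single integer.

Click 1 (5,1) count=0: revealed 6 new [(4,0) (4,1) (4,2) (5,0) (5,1) (5,2)] -> total=6
Click 2 (1,0) count=2: revealed 1 new [(1,0)] -> total=7

Answer: 7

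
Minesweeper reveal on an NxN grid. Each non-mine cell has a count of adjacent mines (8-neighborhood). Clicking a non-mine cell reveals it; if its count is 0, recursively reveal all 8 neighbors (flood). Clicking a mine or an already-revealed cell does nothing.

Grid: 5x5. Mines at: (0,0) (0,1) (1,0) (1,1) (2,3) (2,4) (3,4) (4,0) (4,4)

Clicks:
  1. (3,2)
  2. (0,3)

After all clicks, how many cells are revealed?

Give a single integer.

Answer: 7

Derivation:
Click 1 (3,2) count=1: revealed 1 new [(3,2)] -> total=1
Click 2 (0,3) count=0: revealed 6 new [(0,2) (0,3) (0,4) (1,2) (1,3) (1,4)] -> total=7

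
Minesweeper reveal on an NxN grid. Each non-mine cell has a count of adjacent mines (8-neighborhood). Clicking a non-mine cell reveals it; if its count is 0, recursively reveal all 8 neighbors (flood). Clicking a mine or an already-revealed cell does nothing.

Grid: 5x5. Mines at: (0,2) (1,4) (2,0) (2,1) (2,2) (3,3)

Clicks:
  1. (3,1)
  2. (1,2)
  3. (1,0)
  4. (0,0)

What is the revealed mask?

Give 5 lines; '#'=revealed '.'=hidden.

Answer: ##...
###..
.....
.#...
.....

Derivation:
Click 1 (3,1) count=3: revealed 1 new [(3,1)] -> total=1
Click 2 (1,2) count=3: revealed 1 new [(1,2)] -> total=2
Click 3 (1,0) count=2: revealed 1 new [(1,0)] -> total=3
Click 4 (0,0) count=0: revealed 3 new [(0,0) (0,1) (1,1)] -> total=6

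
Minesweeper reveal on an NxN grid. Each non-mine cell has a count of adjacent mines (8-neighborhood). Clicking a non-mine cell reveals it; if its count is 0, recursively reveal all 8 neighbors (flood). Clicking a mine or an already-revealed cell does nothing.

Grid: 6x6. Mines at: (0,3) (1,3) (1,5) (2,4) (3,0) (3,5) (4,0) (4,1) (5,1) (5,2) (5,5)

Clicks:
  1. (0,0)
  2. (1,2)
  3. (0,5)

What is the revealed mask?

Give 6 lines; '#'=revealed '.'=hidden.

Answer: ###..#
###...
###...
......
......
......

Derivation:
Click 1 (0,0) count=0: revealed 9 new [(0,0) (0,1) (0,2) (1,0) (1,1) (1,2) (2,0) (2,1) (2,2)] -> total=9
Click 2 (1,2) count=2: revealed 0 new [(none)] -> total=9
Click 3 (0,5) count=1: revealed 1 new [(0,5)] -> total=10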